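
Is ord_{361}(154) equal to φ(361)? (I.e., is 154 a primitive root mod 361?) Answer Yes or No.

φ(361) = φ(19^2) = 19·(19−1) = 342 = 2 · 3^2 · 19.
An element g generates (Z/361Z)^× iff g^(342/q) ≢ 1 (mod 361) for each prime q ∈ {2, 3, 19}.
154^171 ≡ 360 (mod 361)  [q = 2: ≢ 1 ✓]
154^114 ≡ 292 (mod 361)  [q = 3: ≢ 1 ✓]
154^18 ≡ 343 (mod 361)  [q = 19: ≢ 1 ✓]
None equal 1, so ord_361(154) = 342: 154 is a primitive root.

Yes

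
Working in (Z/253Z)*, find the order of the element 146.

55

By Lagrange's theorem, ord_253(146) divides φ(253) = φ(11·23) = (11−1)·(23−1) = 10·22 = 220 = 2^2 · 5 · 11.
Divisors of 220: 1, 2, 4, 5, 10, 11, 20, 22, 44, 55, 110, 220.
Evaluate successive powers at the divisors of 220:
146^1 ≡ 146 (mod 253)
146^2 ≡ 64 (mod 253)
146^4 ≡ 48 (mod 253)
146^5 ≡ 177 (mod 253)
146^10 ≡ 210 (mod 253)
146^11 ≡ 47 (mod 253)
146^20 ≡ 78 (mod 253)
146^22 ≡ 185 (mod 253)
146^44 ≡ 70 (mod 253)
146^55 ≡ 1 (mod 253) ✓
The smallest such exponent is 55, so the order of 146 is 55.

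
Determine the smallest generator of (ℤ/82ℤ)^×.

φ(82) = φ(2)·φ(41) = 1·40 = 40 = 2^3 · 5.
Test candidates g = 2, 3, … against the prime factors q ∈ {2, 5} of φ(82): g is a generator iff g^(40/q) ≢ 1 for every such q.
g = 2: gcd(2, 82) = 2 > 1, not a unit — skip.
g = 3: 3^20 ≡ 81; 3^8 ≡ 1 — hits 1, so not a primitive root.
g = 4: gcd(4, 82) = 2 > 1, not a unit — skip.
g = 5: 5^20 ≡ 1 — hits 1, so not a primitive root.
g = 6: gcd(6, 82) = 2 > 1, not a unit — skip.
g = 7: 7^20 ≡ 81; 7^8 ≡ 37 — none is 1, so 7 is a primitive root.
The smallest primitive root modulo 82 is 7.

7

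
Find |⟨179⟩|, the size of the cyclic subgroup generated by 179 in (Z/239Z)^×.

238

By Lagrange's theorem, ord_239(179) divides φ(239) = 239 − 1 = 238 = 2 · 7 · 17.
Divisors of 238: 1, 2, 7, 14, 17, 34, 119, 238.
Evaluate successive powers at the divisors of 238:
179^1 ≡ 179 (mod 239)
179^2 ≡ 15 (mod 239)
179^7 ≡ 172 (mod 239)
179^14 ≡ 187 (mod 239)
179^17 ≡ 195 (mod 239)
179^34 ≡ 24 (mod 239)
179^119 ≡ 238 (mod 239)
179^238 ≡ 1 (mod 239) ✓
The smallest such exponent is 238, so the order of 179 is 238.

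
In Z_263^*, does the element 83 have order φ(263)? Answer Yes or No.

No

φ(263) = 263 − 1 = 262 = 2 · 131.
Test 83^(262/q) mod 263 for each prime factor q of 262:
83^131 ≡ 1 (mod 263)  [q = 2: ≡ 1 ✗]
83^2 ≡ 51 (mod 263)  [q = 131: ≢ 1 ✓]
Since 83^131 ≡ 1, the order of 83 divides 131 < 262, so 83 is not a primitive root.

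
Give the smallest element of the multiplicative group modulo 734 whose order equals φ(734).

11

φ(734) = φ(2)·φ(367) = 1·366 = 366 = 2 · 3 · 61.
Test candidates g = 2, 3, … against the prime factors q ∈ {2, 3, 61} of φ(734): g is a generator iff g^(366/q) ≢ 1 for every such q.
g = 2: gcd(2, 734) = 2 > 1, not a unit — skip.
g = 3: 3^183 ≡ 733; 3^122 ≡ 1 — hits 1, so not a primitive root.
g = 4: gcd(4, 734) = 2 > 1, not a unit — skip.
g = 5: 5^183 ≡ 733; 5^122 ≡ 1 — hits 1, so not a primitive root.
g = 6: gcd(6, 734) = 2 > 1, not a unit — skip.
g = 7: 7^183 ≡ 1 — hits 1, so not a primitive root.
g = 8: gcd(8, 734) = 2 > 1, not a unit — skip.
g = 9: 9^183 ≡ 1 — hits 1, so not a primitive root.
g = 10: gcd(10, 734) = 2 > 1, not a unit — skip.
g = 11: 11^183 ≡ 733; 11^122 ≡ 283; 11^6 ≡ 419 — none is 1, so 11 is a primitive root.
So 11 is the smallest generator of (Z/734Z)^×.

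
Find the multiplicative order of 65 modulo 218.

108

By Lagrange's theorem, ord_218(65) divides φ(218) = φ(2)·φ(109) = 1·108 = 108 = 2^2 · 3^3.
Divisors of 108: 1, 2, 3, 4, 6, 9, 12, 18, 27, 36, 54, 108.
Evaluate successive powers at the divisors of 108:
65^1 ≡ 65 (mod 218)
65^2 ≡ 83 (mod 218)
65^3 ≡ 163 (mod 218)
65^4 ≡ 131 (mod 218)
65^6 ≡ 191 (mod 218)
65^9 ≡ 177 (mod 218)
65^12 ≡ 75 (mod 218)
65^18 ≡ 155 (mod 218)
65^27 ≡ 185 (mod 218)
65^36 ≡ 45 (mod 218)
65^54 ≡ 217 (mod 218)
65^108 ≡ 1 (mod 218) ✓
Therefore the multiplicative order of 65 modulo 218 is 108.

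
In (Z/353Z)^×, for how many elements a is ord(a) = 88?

40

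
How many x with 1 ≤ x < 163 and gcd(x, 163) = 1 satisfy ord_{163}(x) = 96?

φ(163) = 163 − 1 = 162 = 2 · 3^4.
In a cyclic group of order 162, there are φ(d) elements of order d for each divisor d of 162, and zero for non-divisors.
96 does not divide 162, so no element of (Z/163Z)^× has order 96.

0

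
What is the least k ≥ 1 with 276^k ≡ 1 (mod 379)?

By Lagrange's theorem, ord_379(276) divides φ(379) = 379 − 1 = 378 = 2 · 3^3 · 7.
Divisors of 378: 1, 2, 3, 6, 7, 9, 14, 18, 21, 27, 42, 54, 63, 126, 189, 378.
Test each divisor d:
276^1 ≡ 276 (mod 379)
276^2 ≡ 376 (mod 379)
276^3 ≡ 309 (mod 379)
276^6 ≡ 352 (mod 379)
276^7 ≡ 128 (mod 379)
276^9 ≡ 374 (mod 379)
276^14 ≡ 87 (mod 379)
276^18 ≡ 25 (mod 379)
276^21 ≡ 145 (mod 379)
276^27 ≡ 254 (mod 379)
276^42 ≡ 180 (mod 379)
276^54 ≡ 86 (mod 379)
276^63 ≡ 328 (mod 379)
276^126 ≡ 327 (mod 379)
276^189 ≡ 378 (mod 379)
276^378 ≡ 1 (mod 379) ✓
The smallest such exponent is 378, so the order of 276 is 378.

378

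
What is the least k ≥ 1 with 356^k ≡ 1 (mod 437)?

198

By Lagrange's theorem, ord_437(356) divides φ(437) = φ(19·23) = (19−1)·(23−1) = 18·22 = 396 = 2^2 · 3^2 · 11.
Divisors of 396: 1, 2, 3, 4, 6, 9, 11, 12, 18, 22, 33, 36, 44, 66, 99, 132, 198, 396.
Evaluate successive powers at the divisors of 396:
356^1 ≡ 356 (mod 437)
356^2 ≡ 6 (mod 437)
356^3 ≡ 388 (mod 437)
356^4 ≡ 36 (mod 437)
356^6 ≡ 216 (mod 437)
356^9 ≡ 341 (mod 437)
356^11 ≡ 298 (mod 437)
356^12 ≡ 334 (mod 437)
356^18 ≡ 39 (mod 437)
356^22 ≡ 93 (mod 437)
356^33 ≡ 183 (mod 437)
356^36 ≡ 210 (mod 437)
356^44 ≡ 346 (mod 437)
356^66 ≡ 277 (mod 437)
356^99 ≡ 436 (mod 437)
356^132 ≡ 254 (mod 437)
356^198 ≡ 1 (mod 437) ✓
Therefore the multiplicative order of 356 modulo 437 is 198.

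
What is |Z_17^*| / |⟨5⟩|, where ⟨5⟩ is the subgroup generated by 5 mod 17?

1

By Lagrange's theorem, ord_17(5) divides φ(17) = 17 − 1 = 16 = 2^4.
Divisors of 16: 1, 2, 4, 8, 16.
Test each divisor d:
5^1 ≡ 5 (mod 17)
5^2 ≡ 8 (mod 17)
5^4 ≡ 13 (mod 17)
5^8 ≡ 16 (mod 17)
5^16 ≡ 1 (mod 17) ✓
So ord_17(5) = 16, hence |⟨5⟩| = 16.
The index is φ(17) / ord(5) = 16 / 16 = 1.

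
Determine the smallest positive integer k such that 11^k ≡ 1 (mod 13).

By Lagrange's theorem, ord_13(11) divides φ(13) = 13 − 1 = 12 = 2^2 · 3.
Divisors of 12: 1, 2, 3, 4, 6, 12.
Evaluate successive powers at the divisors of 12:
11^1 ≡ 11 (mod 13)
11^2 ≡ 4 (mod 13)
11^3 ≡ 5 (mod 13)
11^4 ≡ 3 (mod 13)
11^6 ≡ 12 (mod 13)
11^12 ≡ 1 (mod 13) ✓
So ord_13(11) = 12.

12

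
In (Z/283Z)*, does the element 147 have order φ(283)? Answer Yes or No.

Yes

φ(283) = 283 − 1 = 282 = 2 · 3 · 47.
It suffices to check that the order of 147 is not a proper divisor of 282: compute 147^(282/q) for q ∈ {2, 3, 47}.
147^141 ≡ 282 (mod 283)  [q = 2: ≢ 1 ✓]
147^94 ≡ 44 (mod 283)  [q = 3: ≢ 1 ✓]
147^6 ≡ 181 (mod 283)  [q = 47: ≢ 1 ✓]
All checks pass, so 147 has order 282 and is a primitive root modulo 283.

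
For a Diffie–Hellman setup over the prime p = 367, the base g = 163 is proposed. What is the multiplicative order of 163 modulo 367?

122

Since 163 ∈ (Z/367Z)^×, its order divides φ(367) = 367 − 1 = 366 = 2 · 3 · 61.
Divisors of 366: 1, 2, 3, 6, 61, 122, 183, 366.
Check 163^d mod 367 for each divisor in increasing order:
163^1 ≡ 163
163^2 ≡ 145
163^3 ≡ 147
163^6 ≡ 323
163^61 ≡ 366
163^122 ≡ 1
Hence ord(163) = 122.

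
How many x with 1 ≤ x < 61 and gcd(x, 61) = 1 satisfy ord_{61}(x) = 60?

16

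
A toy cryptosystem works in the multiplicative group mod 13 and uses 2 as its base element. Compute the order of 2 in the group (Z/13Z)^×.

12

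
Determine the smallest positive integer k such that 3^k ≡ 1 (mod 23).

ord(3) | φ(23) = 23 − 1 = 22 = 2 · 11.
Divisors of 22: 1, 2, 11, 22.
Test each divisor d:
3^1 ≡ 3 (mod 23)
3^2 ≡ 9 (mod 23)
3^11 ≡ 1 (mod 23) ✓
Therefore the multiplicative order of 3 modulo 23 is 11.

11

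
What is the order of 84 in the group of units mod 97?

96

ord(84) | φ(97) = 97 − 1 = 96 = 2^5 · 3.
Divisors of 96: 1, 2, 3, 4, 6, 8, 12, 16, 24, 32, 48, 96.
Compute 84^d (mod 97) for the divisors d until we hit 1:
84^1 ≡ 84 (mod 97)
84^2 ≡ 72 (mod 97)
84^3 ≡ 34 (mod 97)
84^4 ≡ 43 (mod 97)
84^6 ≡ 89 (mod 97)
84^8 ≡ 6 (mod 97)
84^12 ≡ 64 (mod 97)
84^16 ≡ 36 (mod 97)
84^24 ≡ 22 (mod 97)
84^32 ≡ 35 (mod 97)
84^48 ≡ 96 (mod 97)
84^96 ≡ 1 (mod 97) ✓
Hence ord(84) = 96.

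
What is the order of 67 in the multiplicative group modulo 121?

The order of 67 must divide φ(121) = φ(11^2) = 11·(11−1) = 110 = 2 · 5 · 11.
Divisors of 110: 1, 2, 5, 10, 11, 22, 55, 110.
Check 67^d mod 121 for each divisor in increasing order:
67^1 ≡ 67 (mod 121)
67^2 ≡ 12 (mod 121)
67^5 ≡ 89 (mod 121)
67^10 ≡ 56 (mod 121)
67^11 ≡ 1 (mod 121) ✓
So ord_121(67) = 11.

11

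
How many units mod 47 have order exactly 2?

1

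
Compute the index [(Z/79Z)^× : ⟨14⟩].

Since 14 ∈ (Z/79Z)^×, its order divides φ(79) = 79 − 1 = 78 = 2 · 3 · 13.
Divisors of 78: 1, 2, 3, 6, 13, 26, 39, 78.
Compute 14^d (mod 79) for the divisors d until we hit 1:
14^1 ≡ 14 (mod 79)
14^2 ≡ 38 (mod 79)
14^3 ≡ 58 (mod 79)
14^6 ≡ 46 (mod 79)
14^13 ≡ 78 (mod 79)
14^26 ≡ 1 (mod 79) ✓
The order of 14 is 26, so the subgroup it generates has 26 elements.
[(Z/79Z)^× : ⟨14⟩] = 78/26 = 3.

3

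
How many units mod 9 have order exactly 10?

0

φ(9) = φ(3^2) = 3·(3−1) = 6 = 2 · 3.
(Z/9Z)^× is cyclic (|G| = 6); a cyclic group of order m has exactly φ(d) elements of each order d | m, and none otherwise.
10 does not divide 6, so no element of (Z/9Z)^× has order 10.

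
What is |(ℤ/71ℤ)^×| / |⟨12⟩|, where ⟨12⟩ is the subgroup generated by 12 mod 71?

2

By Lagrange's theorem, ord_71(12) divides φ(71) = 71 − 1 = 70 = 2 · 5 · 7.
Divisors of 70: 1, 2, 5, 7, 10, 14, 35, 70.
Check 12^d mod 71 for each divisor in increasing order:
12^1 ≡ 12
12^2 ≡ 2
12^5 ≡ 48
12^7 ≡ 25
12^10 ≡ 32
12^14 ≡ 57
12^35 ≡ 1
Thus |⟨12⟩| = ord(12) = 35.
[(Z/71Z)^× : ⟨12⟩] = 70/35 = 2.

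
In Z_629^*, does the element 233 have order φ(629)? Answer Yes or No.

No

629 = 17 · 37 is a product of two distinct odd primes, so (Z/629Z)^× ≅ (Z/17Z)^× × (Z/37Z)^× is not cyclic.
No primitive root modulo 629 exists; in particular 233 is not one.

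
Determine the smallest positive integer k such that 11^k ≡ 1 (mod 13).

By Lagrange's theorem, ord_13(11) divides φ(13) = 13 − 1 = 12 = 2^2 · 3.
Divisors of 12: 1, 2, 3, 4, 6, 12.
Check 11^d mod 13 for each divisor in increasing order:
11^1 ≡ 11 (mod 13)
11^2 ≡ 4 (mod 13)
11^3 ≡ 5 (mod 13)
11^4 ≡ 3 (mod 13)
11^6 ≡ 12 (mod 13)
11^12 ≡ 1 (mod 13) ✓
Hence ord(11) = 12.

12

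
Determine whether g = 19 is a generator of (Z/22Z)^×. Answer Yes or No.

φ(22) = φ(2)·φ(11) = 1·10 = 10 = 2 · 5.
19 is a primitive root mod 22 iff 19^(φ(22)/q) ≢ 1 for every prime q | φ(22), i.e. q ∈ {2, 5}.
19^5 ≡ 21 (mod 22)  [q = 2: ≢ 1 ✓]
19^2 ≡ 9 (mod 22)  [q = 5: ≢ 1 ✓]
All checks pass, so 19 has order 10 and is a primitive root modulo 22.

Yes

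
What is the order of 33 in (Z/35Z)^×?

12

By Lagrange's theorem, ord_35(33) divides φ(35) = φ(5·7) = (5−1)·(7−1) = 4·6 = 24 = 2^3 · 3.
Divisors of 24: 1, 2, 3, 4, 6, 8, 12, 24.
Check 33^d mod 35 for each divisor in increasing order:
33^1 ≡ 33
33^2 ≡ 4
33^3 ≡ 27
33^4 ≡ 16
33^6 ≡ 29
33^8 ≡ 11
33^12 ≡ 1
Hence ord(33) = 12.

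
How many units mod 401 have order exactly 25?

20

φ(401) = 401 − 1 = 400 = 2^4 · 5^2.
Since (Z/401Z)^× is cyclic of order 400, the number of elements of order d is φ(d) when d | 400 and 0 otherwise.
25 = 5^2 divides 400, and φ(25) = 20.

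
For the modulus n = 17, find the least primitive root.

φ(17) = 17 − 1 = 16 = 2^4.
Test candidates g = 2, 3, … against the prime factors q ∈ {2} of φ(17): g is a generator iff g^(16/q) ≢ 1 for every such q.
g = 2: 2^8 ≡ 1 — hits 1, so not a primitive root.
g = 3: 3^8 ≡ 16 — none is 1, so 3 is a primitive root.
So 3 is the smallest generator of (Z/17Z)^×.

3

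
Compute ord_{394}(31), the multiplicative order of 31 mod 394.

ord(31) | φ(394) = φ(2)·φ(197) = 1·196 = 196 = 2^2 · 7^2.
Divisors of 196: 1, 2, 4, 7, 14, 28, 49, 98, 196.
Test each divisor d:
31^1 ≡ 31
31^2 ≡ 173
31^4 ≡ 379
31^7 ≡ 325
31^14 ≡ 33
31^28 ≡ 301
31^49 ≡ 183
31^98 ≡ 393
31^196 ≡ 1
The smallest such exponent is 196, so the order of 31 is 196.

196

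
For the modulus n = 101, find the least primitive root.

2

φ(101) = 101 − 1 = 100 = 2^2 · 5^2.
Test candidates g = 2, 3, … against the prime factors q ∈ {2, 5} of φ(101): g is a generator iff g^(100/q) ≢ 1 for every such q.
g = 2: 2^50 ≡ 100; 2^20 ≡ 95 — none is 1, so 2 is a primitive root.
Hence the least primitive root of 101 is 2.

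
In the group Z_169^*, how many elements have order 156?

48

φ(169) = φ(13^2) = 13·(13−1) = 156 = 2^2 · 3 · 13.
In a cyclic group of order 156, there are φ(d) elements of order d for each divisor d of 156, and zero for non-divisors.
156 = 2^2 · 3 · 13 divides 156, and φ(156) = 48.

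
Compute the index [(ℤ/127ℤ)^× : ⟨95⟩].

9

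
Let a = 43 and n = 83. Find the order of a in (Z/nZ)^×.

ord(43) | φ(83) = 83 − 1 = 82 = 2 · 41.
Divisors of 82: 1, 2, 41, 82.
Test each divisor d:
43^1 ≡ 43 (mod 83)
43^2 ≡ 23 (mod 83)
43^41 ≡ 82 (mod 83)
43^82 ≡ 1 (mod 83) ✓
The smallest such exponent is 82, so the order of 43 is 82.

82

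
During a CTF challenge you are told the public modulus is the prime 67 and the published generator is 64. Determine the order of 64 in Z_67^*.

11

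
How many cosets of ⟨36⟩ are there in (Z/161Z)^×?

The order of 36 must divide φ(161) = φ(7·23) = (7−1)·(23−1) = 6·22 = 132 = 2^2 · 3 · 11.
Divisors of 132: 1, 2, 3, 4, 6, 11, 12, 22, 33, 44, 66, 132.
Test each divisor d:
36^1 ≡ 36 (mod 161)
36^2 ≡ 8 (mod 161)
36^3 ≡ 127 (mod 161)
36^4 ≡ 64 (mod 161)
36^6 ≡ 29 (mod 161)
36^11 ≡ 1 (mod 161) ✓
So ord_161(36) = 11, hence |⟨36⟩| = 11.
The index is φ(161) / ord(36) = 132 / 11 = 12.

12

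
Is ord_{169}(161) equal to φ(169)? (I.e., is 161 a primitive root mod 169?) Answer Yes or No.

φ(169) = φ(13^2) = 13·(13−1) = 156 = 2^2 · 3 · 13.
An element g generates (Z/169Z)^× iff g^(156/q) ≢ 1 (mod 169) for each prime q ∈ {2, 3, 13}.
161^78 ≡ 168 (mod 169)  [q = 2: ≢ 1 ✓]
161^52 ≡ 1 (mod 169)  [q = 3: ≡ 1 ✗]
161^12 ≡ 118 (mod 169)  [q = 13: ≢ 1 ✓]
161^52 ≡ 1 shows ord(161) | 52, strictly less than φ(169); not a primitive root.

No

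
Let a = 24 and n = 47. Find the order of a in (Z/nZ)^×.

ord(24) | φ(47) = 47 − 1 = 46 = 2 · 23.
Divisors of 46: 1, 2, 23, 46.
Compute 24^d (mod 47) for the divisors d until we hit 1:
24^1 ≡ 24 (mod 47)
24^2 ≡ 12 (mod 47)
24^23 ≡ 1 (mod 47) ✓
Therefore the multiplicative order of 24 modulo 47 is 23.

23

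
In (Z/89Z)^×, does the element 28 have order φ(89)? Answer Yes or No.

φ(89) = 89 − 1 = 88 = 2^3 · 11.
28 is a primitive root mod 89 iff 28^(φ(89)/q) ≢ 1 for every prime q | φ(89), i.e. q ∈ {2, 11}.
28^44 ≡ 88 (mod 89)  [q = 2: ≢ 1 ✓]
28^8 ≡ 39 (mod 89)  [q = 11: ≢ 1 ✓]
Every test exponent gives a nontrivial residue, hence 28 generates the full group.

Yes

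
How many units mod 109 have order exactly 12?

4

φ(109) = 109 − 1 = 108 = 2^2 · 3^3.
(Z/109Z)^× is cyclic (|G| = 108); a cyclic group of order m has exactly φ(d) elements of each order d | m, and none otherwise.
12 = 2^2 · 3 divides 108, and φ(12) = 4.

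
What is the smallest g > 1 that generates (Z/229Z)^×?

6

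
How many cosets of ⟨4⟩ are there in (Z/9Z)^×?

2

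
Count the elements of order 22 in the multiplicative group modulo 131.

0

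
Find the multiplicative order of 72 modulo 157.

Since 72 ∈ (Z/157Z)^×, its order divides φ(157) = 157 − 1 = 156 = 2^2 · 3 · 13.
Divisors of 156: 1, 2, 3, 4, 6, 12, 13, 26, 39, 52, 78, 156.
Evaluate successive powers at the divisors of 156:
72^1 ≡ 72
72^2 ≡ 3
72^3 ≡ 59
72^4 ≡ 9
72^6 ≡ 27
72^12 ≡ 101
72^13 ≡ 50
72^26 ≡ 145
72^39 ≡ 28
72^52 ≡ 144
72^78 ≡ 156
72^156 ≡ 1
So ord_157(72) = 156.

156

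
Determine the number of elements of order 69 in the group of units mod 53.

0

φ(53) = 53 − 1 = 52 = 2^2 · 13.
(Z/53Z)^× is cyclic (|G| = 52); a cyclic group of order m has exactly φ(d) elements of each order d | m, and none otherwise.
Since 69 ∤ 52, the count is 0.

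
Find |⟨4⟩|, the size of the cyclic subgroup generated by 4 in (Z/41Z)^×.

Since 4 ∈ (Z/41Z)^×, its order divides φ(41) = 41 − 1 = 40 = 2^3 · 5.
Divisors of 40: 1, 2, 4, 5, 8, 10, 20, 40.
Test each divisor d:
4^1 ≡ 4 (mod 41)
4^2 ≡ 16 (mod 41)
4^4 ≡ 10 (mod 41)
4^5 ≡ 40 (mod 41)
4^8 ≡ 18 (mod 41)
4^10 ≡ 1 (mod 41) ✓
The smallest such exponent is 10, so the order of 4 is 10.

10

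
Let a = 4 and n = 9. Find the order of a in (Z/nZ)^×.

3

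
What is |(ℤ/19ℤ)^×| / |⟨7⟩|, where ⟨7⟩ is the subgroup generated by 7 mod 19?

6

ord(7) | φ(19) = 19 − 1 = 18 = 2 · 3^2.
Divisors of 18: 1, 2, 3, 6, 9, 18.
Check 7^d mod 19 for each divisor in increasing order:
7^1 ≡ 7 (mod 19)
7^2 ≡ 11 (mod 19)
7^3 ≡ 1 (mod 19) ✓
So ord_19(7) = 3, hence |⟨7⟩| = 3.
[(Z/19Z)^× : ⟨7⟩] = 18/3 = 6.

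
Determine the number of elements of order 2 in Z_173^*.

φ(173) = 173 − 1 = 172 = 2^2 · 43.
Since (Z/173Z)^× is cyclic of order 172, the number of elements of order d is φ(d) when d | 172 and 0 otherwise.
2 | 172, and φ(2) = 2 − 1 = 1.

1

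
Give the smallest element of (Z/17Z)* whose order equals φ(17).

φ(17) = 17 − 1 = 16 = 2^4.
Test candidates g = 2, 3, … against the prime factors q ∈ {2} of φ(17): g is a generator iff g^(16/q) ≢ 1 for every such q.
g = 2: 2^8 ≡ 1 — hits 1, so not a primitive root.
g = 3: 3^8 ≡ 16 — none is 1, so 3 is a primitive root.
So 3 is the smallest generator of (Z/17Z)^×.

3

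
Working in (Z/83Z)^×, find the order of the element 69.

41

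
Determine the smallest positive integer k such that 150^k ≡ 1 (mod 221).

By Lagrange's theorem, ord_221(150) divides φ(221) = φ(13·17) = (13−1)·(17−1) = 12·16 = 192 = 2^6 · 3.
Divisors of 192: 1, 2, 3, 4, 6, 8, 12, 16, 24, 32, 48, 64, 96, 192.
Evaluate successive powers at the divisors of 192:
150^1 ≡ 150 (mod 221)
150^2 ≡ 179 (mod 221)
150^3 ≡ 109 (mod 221)
150^4 ≡ 217 (mod 221)
150^6 ≡ 168 (mod 221)
150^8 ≡ 16 (mod 221)
150^12 ≡ 157 (mod 221)
150^16 ≡ 35 (mod 221)
150^24 ≡ 118 (mod 221)
150^32 ≡ 120 (mod 221)
150^48 ≡ 1 (mod 221) ✓
Therefore the multiplicative order of 150 modulo 221 is 48.

48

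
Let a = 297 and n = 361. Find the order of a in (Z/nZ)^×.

114

By Lagrange's theorem, ord_361(297) divides φ(361) = φ(19^2) = 19·(19−1) = 342 = 2 · 3^2 · 19.
Divisors of 342: 1, 2, 3, 6, 9, 18, 19, 38, 57, 114, 171, 342.
Test each divisor d:
297^1 ≡ 297 (mod 361)
297^2 ≡ 125 (mod 361)
297^3 ≡ 303 (mod 361)
297^6 ≡ 115 (mod 361)
297^9 ≡ 189 (mod 361)
297^18 ≡ 343 (mod 361)
297^19 ≡ 69 (mod 361)
297^38 ≡ 68 (mod 361)
297^57 ≡ 360 (mod 361)
297^114 ≡ 1 (mod 361) ✓
Therefore the multiplicative order of 297 modulo 361 is 114.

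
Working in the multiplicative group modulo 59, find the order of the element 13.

58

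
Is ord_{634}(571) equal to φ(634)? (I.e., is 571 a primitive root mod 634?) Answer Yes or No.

No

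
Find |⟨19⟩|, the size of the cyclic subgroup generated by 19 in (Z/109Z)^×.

Since 19 ∈ (Z/109Z)^×, its order divides φ(109) = 109 − 1 = 108 = 2^2 · 3^3.
Divisors of 108: 1, 2, 3, 4, 6, 9, 12, 18, 27, 36, 54, 108.
Compute 19^d (mod 109) for the divisors d until we hit 1:
19^1 ≡ 19 (mod 109)
19^2 ≡ 34 (mod 109)
19^3 ≡ 101 (mod 109)
19^4 ≡ 66 (mod 109)
19^6 ≡ 64 (mod 109)
19^9 ≡ 33 (mod 109)
19^12 ≡ 63 (mod 109)
19^18 ≡ 108 (mod 109)
19^27 ≡ 76 (mod 109)
19^36 ≡ 1 (mod 109) ✓
So ord_109(19) = 36.

36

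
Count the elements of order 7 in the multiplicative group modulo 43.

φ(43) = 43 − 1 = 42 = 2 · 3 · 7.
Since (Z/43Z)^× is cyclic of order 42, the number of elements of order d is φ(d) when d | 42 and 0 otherwise.
7 | 42, and φ(7) = 7 − 1 = 6.

6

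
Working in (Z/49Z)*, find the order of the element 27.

The order of 27 must divide φ(49) = φ(7^2) = 7·(7−1) = 42 = 2 · 3 · 7.
Divisors of 42: 1, 2, 3, 6, 7, 14, 21, 42.
Check 27^d mod 49 for each divisor in increasing order:
27^1 ≡ 27 (mod 49)
27^2 ≡ 43 (mod 49)
27^3 ≡ 34 (mod 49)
27^6 ≡ 29 (mod 49)
27^7 ≡ 48 (mod 49)
27^14 ≡ 1 (mod 49) ✓
Hence ord(27) = 14.

14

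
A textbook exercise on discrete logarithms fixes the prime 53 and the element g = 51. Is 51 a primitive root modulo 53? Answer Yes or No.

φ(53) = 53 − 1 = 52 = 2^2 · 13.
51 is a primitive root mod 53 iff 51^(φ(53)/q) ≢ 1 for every prime q | φ(53), i.e. q ∈ {2, 13}.
51^26 ≡ 52 (mod 53)  [q = 2: ≢ 1 ✓]
51^4 ≡ 16 (mod 53)  [q = 13: ≢ 1 ✓]
All checks pass, so 51 has order 52 and is a primitive root modulo 53.

Yes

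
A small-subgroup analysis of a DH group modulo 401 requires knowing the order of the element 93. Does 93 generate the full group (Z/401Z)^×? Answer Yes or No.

No

φ(401) = 401 − 1 = 400 = 2^4 · 5^2.
Test 93^(400/q) mod 401 for each prime factor q of 400:
93^200 ≡ 1 (mod 401)  [q = 2: ≡ 1 ✗]
93^80 ≡ 318 (mod 401)  [q = 5: ≢ 1 ✓]
The check at q = 2 fails, so 93 generates a proper subgroup.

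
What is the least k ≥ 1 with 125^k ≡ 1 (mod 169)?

52

By Lagrange's theorem, ord_169(125) divides φ(169) = φ(13^2) = 13·(13−1) = 156 = 2^2 · 3 · 13.
Divisors of 156: 1, 2, 3, 4, 6, 12, 13, 26, 39, 52, 78, 156.
Test each divisor d:
125^1 ≡ 125 (mod 169)
125^2 ≡ 77 (mod 169)
125^3 ≡ 161 (mod 169)
125^4 ≡ 14 (mod 169)
125^6 ≡ 64 (mod 169)
125^12 ≡ 40 (mod 169)
125^13 ≡ 99 (mod 169)
125^26 ≡ 168 (mod 169)
125^39 ≡ 70 (mod 169)
125^52 ≡ 1 (mod 169) ✓
The smallest such exponent is 52, so the order of 125 is 52.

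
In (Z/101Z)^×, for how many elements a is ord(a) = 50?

φ(101) = 101 − 1 = 100 = 2^2 · 5^2.
In a cyclic group of order 100, there are φ(d) elements of order d for each divisor d of 100, and zero for non-divisors.
50 = 2 · 5^2 divides 100, and φ(50) = 20.

20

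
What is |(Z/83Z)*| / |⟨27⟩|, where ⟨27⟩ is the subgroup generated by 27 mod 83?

The order of 27 must divide φ(83) = 83 − 1 = 82 = 2 · 41.
Divisors of 82: 1, 2, 41, 82.
Check 27^d mod 83 for each divisor in increasing order:
27^1 ≡ 27
27^2 ≡ 65
27^41 ≡ 1
Thus |⟨27⟩| = ord(27) = 41.
Index = |(Z/83Z)^×| / |⟨27⟩| = 82 / 41 = 2.

2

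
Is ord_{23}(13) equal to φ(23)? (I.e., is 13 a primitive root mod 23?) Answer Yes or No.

φ(23) = 23 − 1 = 22 = 2 · 11.
13 is a primitive root mod 23 iff 13^(φ(23)/q) ≢ 1 for every prime q | φ(23), i.e. q ∈ {2, 11}.
13^11 ≡ 1 (mod 23)  [q = 2: ≡ 1 ✗]
13^2 ≡ 8 (mod 23)  [q = 11: ≢ 1 ✓]
The check at q = 2 fails, so 13 generates a proper subgroup.

No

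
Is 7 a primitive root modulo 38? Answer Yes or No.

No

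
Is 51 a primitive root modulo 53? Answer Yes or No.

Yes

φ(53) = 53 − 1 = 52 = 2^2 · 13.
Test 51^(52/q) mod 53 for each prime factor q of 52:
51^26 ≡ 52 (mod 53)  [q = 2: ≢ 1 ✓]
51^4 ≡ 16 (mod 53)  [q = 13: ≢ 1 ✓]
All checks pass, so 51 has order 52 and is a primitive root modulo 53.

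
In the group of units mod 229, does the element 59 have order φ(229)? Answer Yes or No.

Yes

φ(229) = 229 − 1 = 228 = 2^2 · 3 · 19.
Test 59^(228/q) mod 229 for each prime factor q of 228:
59^114 ≡ 228 (mod 229)  [q = 2: ≢ 1 ✓]
59^76 ≡ 94 (mod 229)  [q = 3: ≢ 1 ✓]
59^12 ≡ 121 (mod 229)  [q = 19: ≢ 1 ✓]
Every test exponent gives a nontrivial residue, hence 59 generates the full group.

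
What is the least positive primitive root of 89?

3

φ(89) = 89 − 1 = 88 = 2^3 · 11.
g is a primitive root iff g^(88/q) ≢ 1 (mod 89) for each prime q ∈ {2, 11}.
g = 2: 2^44 ≡ 1 — hits 1, so not a primitive root.
g = 3: 3^44 ≡ 88; 3^8 ≡ 64 — none is 1, so 3 is a primitive root.
The smallest primitive root modulo 89 is 3.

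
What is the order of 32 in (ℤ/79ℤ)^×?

ord(32) | φ(79) = 79 − 1 = 78 = 2 · 3 · 13.
Divisors of 78: 1, 2, 3, 6, 13, 26, 39, 78.
Check 32^d mod 79 for each divisor in increasing order:
32^1 ≡ 32 (mod 79)
32^2 ≡ 76 (mod 79)
32^3 ≡ 62 (mod 79)
32^6 ≡ 52 (mod 79)
32^13 ≡ 23 (mod 79)
32^26 ≡ 55 (mod 79)
32^39 ≡ 1 (mod 79) ✓
So ord_79(32) = 39.

39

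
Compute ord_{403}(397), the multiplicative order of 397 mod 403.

12

Since 397 ∈ (Z/403Z)^×, its order divides φ(403) = φ(13·31) = (13−1)·(31−1) = 12·30 = 360 = 2^3 · 3^2 · 5.
Divisors of 360: 1, 2, 3, 4, 5, 6, 8, 9, 10, 12, 15, 18, 20, 24, 30, 36, 40, 45, 60, 72, 90, 120, 180, 360.
Test each divisor d:
397^1 ≡ 397
397^2 ≡ 36
397^3 ≡ 187
397^4 ≡ 87
397^5 ≡ 284
397^6 ≡ 311
397^8 ≡ 315
397^9 ≡ 125
397^10 ≡ 56
397^12 ≡ 1
So ord_403(397) = 12.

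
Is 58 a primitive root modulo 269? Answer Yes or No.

φ(269) = 269 − 1 = 268 = 2^2 · 67.
An element g generates (Z/269Z)^× iff g^(268/q) ≢ 1 (mod 269) for each prime q ∈ {2, 67}.
58^134 ≡ 1 (mod 269)  [q = 2: ≡ 1 ✗]
58^4 ≡ 204 (mod 269)  [q = 67: ≢ 1 ✓]
The check at q = 2 fails, so 58 generates a proper subgroup.

No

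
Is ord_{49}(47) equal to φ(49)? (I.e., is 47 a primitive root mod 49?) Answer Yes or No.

φ(49) = φ(7^2) = 7·(7−1) = 42 = 2 · 3 · 7.
47 is a primitive root mod 49 iff 47^(φ(49)/q) ≢ 1 for every prime q | φ(49), i.e. q ∈ {2, 3, 7}.
47^21 ≡ 48 (mod 49)  [q = 2: ≢ 1 ✓]
47^14 ≡ 18 (mod 49)  [q = 3: ≢ 1 ✓]
47^6 ≡ 15 (mod 49)  [q = 7: ≢ 1 ✓]
Every test exponent gives a nontrivial residue, hence 47 generates the full group.

Yes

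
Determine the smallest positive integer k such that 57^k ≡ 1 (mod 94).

46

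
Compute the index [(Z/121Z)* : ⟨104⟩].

2

The order of 104 must divide φ(121) = φ(11^2) = 11·(11−1) = 110 = 2 · 5 · 11.
Divisors of 110: 1, 2, 5, 10, 11, 22, 55, 110.
Check 104^d mod 121 for each divisor in increasing order:
104^1 ≡ 104 (mod 121)
104^2 ≡ 47 (mod 121)
104^5 ≡ 78 (mod 121)
104^10 ≡ 34 (mod 121)
104^11 ≡ 27 (mod 121)
104^22 ≡ 3 (mod 121)
104^55 ≡ 1 (mod 121) ✓
Thus |⟨104⟩| = ord(104) = 55.
[(Z/121Z)^× : ⟨104⟩] = 110/55 = 2.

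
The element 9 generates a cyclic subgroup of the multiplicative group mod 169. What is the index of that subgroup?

4

Since 9 ∈ (Z/169Z)^×, its order divides φ(169) = φ(13^2) = 13·(13−1) = 156 = 2^2 · 3 · 13.
Divisors of 156: 1, 2, 3, 4, 6, 12, 13, 26, 39, 52, 78, 156.
Test each divisor d:
9^1 ≡ 9
9^2 ≡ 81
9^3 ≡ 53
9^4 ≡ 139
9^6 ≡ 105
9^12 ≡ 40
9^13 ≡ 22
9^26 ≡ 146
9^39 ≡ 1
Thus |⟨9⟩| = ord(9) = 39.
Index = |(Z/169Z)^×| / |⟨9⟩| = 156 / 39 = 4.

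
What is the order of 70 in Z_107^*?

106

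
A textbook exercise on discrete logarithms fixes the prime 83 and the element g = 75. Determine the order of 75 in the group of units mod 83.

The order of 75 must divide φ(83) = 83 − 1 = 82 = 2 · 41.
Divisors of 82: 1, 2, 41, 82.
Evaluate successive powers at the divisors of 82:
75^1 ≡ 75 (mod 83)
75^2 ≡ 64 (mod 83)
75^41 ≡ 1 (mod 83) ✓
Therefore the multiplicative order of 75 modulo 83 is 41.

41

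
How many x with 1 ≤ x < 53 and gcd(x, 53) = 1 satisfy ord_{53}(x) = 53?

0

φ(53) = 53 − 1 = 52 = 2^2 · 13.
In a cyclic group of order 52, there are φ(d) elements of order d for each divisor d of 52, and zero for non-divisors.
Here 52 is not a multiple of 53, so there are no elements of order 53.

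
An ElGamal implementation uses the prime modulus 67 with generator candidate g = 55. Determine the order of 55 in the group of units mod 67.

ord(55) | φ(67) = 67 − 1 = 66 = 2 · 3 · 11.
Divisors of 66: 1, 2, 3, 6, 11, 22, 33, 66.
Evaluate successive powers at the divisors of 66:
55^1 ≡ 55
55^2 ≡ 10
55^3 ≡ 14
55^6 ≡ 62
55^11 ≡ 37
55^22 ≡ 29
55^33 ≡ 1
Hence ord(55) = 33.

33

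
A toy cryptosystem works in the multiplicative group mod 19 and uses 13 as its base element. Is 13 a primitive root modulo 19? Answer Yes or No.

Yes

φ(19) = 19 − 1 = 18 = 2 · 3^2.
Test 13^(18/q) mod 19 for each prime factor q of 18:
13^9 ≡ 18 (mod 19)  [q = 2: ≢ 1 ✓]
13^6 ≡ 11 (mod 19)  [q = 3: ≢ 1 ✓]
All checks pass, so 13 has order 18 and is a primitive root modulo 19.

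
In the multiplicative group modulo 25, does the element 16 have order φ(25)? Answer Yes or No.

No

φ(25) = φ(5^2) = 5·(5−1) = 20 = 2^2 · 5.
It suffices to check that the order of 16 is not a proper divisor of 20: compute 16^(20/q) for q ∈ {2, 5}.
16^10 ≡ 1 (mod 25)  [q = 2: ≡ 1 ✗]
16^4 ≡ 11 (mod 25)  [q = 5: ≢ 1 ✓]
16^10 ≡ 1 shows ord(16) | 10, strictly less than φ(25); not a primitive root.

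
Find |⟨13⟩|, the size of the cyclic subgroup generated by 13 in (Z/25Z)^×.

Since 13 ∈ (Z/25Z)^×, its order divides φ(25) = φ(5^2) = 5·(5−1) = 20 = 2^2 · 5.
Divisors of 20: 1, 2, 4, 5, 10, 20.
Compute 13^d (mod 25) for the divisors d until we hit 1:
13^1 ≡ 13 (mod 25)
13^2 ≡ 19 (mod 25)
13^4 ≡ 11 (mod 25)
13^5 ≡ 18 (mod 25)
13^10 ≡ 24 (mod 25)
13^20 ≡ 1 (mod 25) ✓
Therefore the multiplicative order of 13 modulo 25 is 20.

20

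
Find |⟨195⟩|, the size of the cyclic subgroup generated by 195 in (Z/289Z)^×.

136

The order of 195 must divide φ(289) = φ(17^2) = 17·(17−1) = 272 = 2^4 · 17.
Divisors of 272: 1, 2, 4, 8, 16, 17, 34, 68, 136, 272.
Evaluate successive powers at the divisors of 272:
195^1 ≡ 195
195^2 ≡ 166
195^4 ≡ 101
195^8 ≡ 86
195^16 ≡ 171
195^17 ≡ 110
195^34 ≡ 251
195^68 ≡ 288
195^136 ≡ 1
So ord_289(195) = 136.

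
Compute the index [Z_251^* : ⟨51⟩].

10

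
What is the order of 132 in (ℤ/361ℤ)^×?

38

By Lagrange's theorem, ord_361(132) divides φ(361) = φ(19^2) = 19·(19−1) = 342 = 2 · 3^2 · 19.
Divisors of 342: 1, 2, 3, 6, 9, 18, 19, 38, 57, 114, 171, 342.
Compute 132^d (mod 361) for the divisors d until we hit 1:
132^1 ≡ 132 (mod 361)
132^2 ≡ 96 (mod 361)
132^3 ≡ 37 (mod 361)
132^6 ≡ 286 (mod 361)
132^9 ≡ 113 (mod 361)
132^18 ≡ 134 (mod 361)
132^19 ≡ 360 (mod 361)
132^38 ≡ 1 (mod 361) ✓
So ord_361(132) = 38.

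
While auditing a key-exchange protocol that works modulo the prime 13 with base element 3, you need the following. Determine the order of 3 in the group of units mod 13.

Since 3 ∈ (Z/13Z)^×, its order divides φ(13) = 13 − 1 = 12 = 2^2 · 3.
Divisors of 12: 1, 2, 3, 4, 6, 12.
Test each divisor d:
3^1 ≡ 3 (mod 13)
3^2 ≡ 9 (mod 13)
3^3 ≡ 1 (mod 13) ✓
Hence ord(3) = 3.

3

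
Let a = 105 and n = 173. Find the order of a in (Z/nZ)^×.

172

ord(105) | φ(173) = 173 − 1 = 172 = 2^2 · 43.
Divisors of 172: 1, 2, 4, 43, 86, 172.
Check 105^d mod 173 for each divisor in increasing order:
105^1 ≡ 105 (mod 173)
105^2 ≡ 126 (mod 173)
105^4 ≡ 133 (mod 173)
105^43 ≡ 80 (mod 173)
105^86 ≡ 172 (mod 173)
105^172 ≡ 1 (mod 173) ✓
Hence ord(105) = 172.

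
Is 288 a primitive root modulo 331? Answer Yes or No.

Yes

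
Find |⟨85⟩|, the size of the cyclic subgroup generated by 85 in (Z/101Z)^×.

ord(85) | φ(101) = 101 − 1 = 100 = 2^2 · 5^2.
Divisors of 100: 1, 2, 4, 5, 10, 20, 25, 50, 100.
Evaluate successive powers at the divisors of 100:
85^1 ≡ 85
85^2 ≡ 54
85^4 ≡ 88
85^5 ≡ 6
85^10 ≡ 36
85^20 ≡ 84
85^25 ≡ 100
85^50 ≡ 1
The smallest such exponent is 50, so the order of 85 is 50.

50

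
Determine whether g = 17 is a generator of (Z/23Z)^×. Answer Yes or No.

Yes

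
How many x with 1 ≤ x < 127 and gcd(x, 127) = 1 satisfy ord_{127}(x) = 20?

φ(127) = 127 − 1 = 126 = 2 · 3^2 · 7.
Since (Z/127Z)^× is cyclic of order 126, the number of elements of order d is φ(d) when d | 126 and 0 otherwise.
20 does not divide 126, so no element of (Z/127Z)^× has order 20.

0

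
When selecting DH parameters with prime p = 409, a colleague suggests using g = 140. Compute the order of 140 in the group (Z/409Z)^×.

408

Since 140 ∈ (Z/409Z)^×, its order divides φ(409) = 409 − 1 = 408 = 2^3 · 3 · 17.
Divisors of 408: 1, 2, 3, 4, 6, 8, 12, 17, 24, 34, 51, 68, 102, 136, 204, 408.
Test each divisor d:
140^1 ≡ 140 (mod 409)
140^2 ≡ 377 (mod 409)
140^3 ≡ 19 (mod 409)
140^4 ≡ 206 (mod 409)
140^6 ≡ 361 (mod 409)
140^8 ≡ 309 (mod 409)
140^12 ≡ 259 (mod 409)
140^17 ≡ 402 (mod 409)
140^24 ≡ 5 (mod 409)
140^34 ≡ 49 (mod 409)
140^51 ≡ 66 (mod 409)
140^68 ≡ 356 (mod 409)
140^102 ≡ 266 (mod 409)
140^136 ≡ 355 (mod 409)
140^204 ≡ 408 (mod 409)
140^408 ≡ 1 (mod 409) ✓
Therefore the multiplicative order of 140 modulo 409 is 408.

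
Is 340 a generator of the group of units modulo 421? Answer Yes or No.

φ(421) = 421 − 1 = 420 = 2^2 · 3 · 5 · 7.
Test 340^(420/q) mod 421 for each prime factor q of 420:
340^210 ≡ 1 (mod 421)  [q = 2: ≡ 1 ✗]
340^140 ≡ 20 (mod 421)  [q = 3: ≢ 1 ✓]
340^84 ≡ 279 (mod 421)  [q = 5: ≢ 1 ✓]
340^60 ≡ 33 (mod 421)  [q = 7: ≢ 1 ✓]
The check at q = 2 fails, so 340 generates a proper subgroup.

No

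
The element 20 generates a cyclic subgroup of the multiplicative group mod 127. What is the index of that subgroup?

By Lagrange's theorem, ord_127(20) divides φ(127) = 127 − 1 = 126 = 2 · 3^2 · 7.
Divisors of 126: 1, 2, 3, 6, 7, 9, 14, 18, 21, 42, 63, 126.
Test each divisor d:
20^1 ≡ 20 (mod 127)
20^2 ≡ 19 (mod 127)
20^3 ≡ 126 (mod 127)
20^6 ≡ 1 (mod 127) ✓
Thus |⟨20⟩| = ord(20) = 6.
[(Z/127Z)^× : ⟨20⟩] = 126/6 = 21.

21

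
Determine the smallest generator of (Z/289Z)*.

3

φ(289) = φ(17^2) = 17·(17−1) = 272 = 2^4 · 17.
g is a primitive root iff g^(272/q) ≢ 1 (mod 289) for each prime q ∈ {2, 17}.
g = 2: 2^136 ≡ 1 — hits 1, so not a primitive root.
g = 3: 3^136 ≡ 288; 3^16 ≡ 171 — none is 1, so 3 is a primitive root.
The smallest primitive root modulo 289 is 3.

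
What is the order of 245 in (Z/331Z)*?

ord(245) | φ(331) = 331 − 1 = 330 = 2 · 3 · 5 · 11.
Divisors of 330: 1, 2, 3, 5, 6, 10, 11, 15, 22, 30, 33, 55, 66, 110, 165, 330.
Check 245^d mod 331 for each divisor in increasing order:
245^1 ≡ 245
245^2 ≡ 114
245^3 ≡ 126
245^5 ≡ 131
245^6 ≡ 319
245^10 ≡ 280
245^11 ≡ 83
245^15 ≡ 270
245^22 ≡ 269
245^30 ≡ 80
245^33 ≡ 150
245^55 ≡ 299
245^66 ≡ 323
245^110 ≡ 31
245^165 ≡ 1
So ord_331(245) = 165.

165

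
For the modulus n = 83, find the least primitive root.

2

φ(83) = 83 − 1 = 82 = 2 · 41.
Test candidates g = 2, 3, … against the prime factors q ∈ {2, 41} of φ(83): g is a generator iff g^(82/q) ≢ 1 for every such q.
g = 2: 2^41 ≡ 82; 2^2 ≡ 4 — none is 1, so 2 is a primitive root.
Hence the least primitive root of 83 is 2.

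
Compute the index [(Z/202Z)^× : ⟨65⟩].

Since 65 ∈ (Z/202Z)^×, its order divides φ(202) = φ(2)·φ(101) = 1·100 = 100 = 2^2 · 5^2.
Divisors of 100: 1, 2, 4, 5, 10, 20, 25, 50, 100.
Evaluate successive powers at the divisors of 100:
65^1 ≡ 65
65^2 ≡ 185
65^4 ≡ 87
65^5 ≡ 201
65^10 ≡ 1
So ord_202(65) = 10, hence |⟨65⟩| = 10.
Index = |(Z/202Z)^×| / |⟨65⟩| = 100 / 10 = 10.

10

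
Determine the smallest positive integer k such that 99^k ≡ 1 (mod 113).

28

Since 99 ∈ (Z/113Z)^×, its order divides φ(113) = 113 − 1 = 112 = 2^4 · 7.
Divisors of 112: 1, 2, 4, 7, 8, 14, 16, 28, 56, 112.
Evaluate successive powers at the divisors of 112:
99^1 ≡ 99 (mod 113)
99^2 ≡ 83 (mod 113)
99^4 ≡ 109 (mod 113)
99^7 ≡ 15 (mod 113)
99^8 ≡ 16 (mod 113)
99^14 ≡ 112 (mod 113)
99^16 ≡ 30 (mod 113)
99^28 ≡ 1 (mod 113) ✓
So ord_113(99) = 28.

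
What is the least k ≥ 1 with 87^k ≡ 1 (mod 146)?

ord(87) | φ(146) = φ(2)·φ(73) = 1·72 = 72 = 2^3 · 3^2.
Divisors of 72: 1, 2, 3, 4, 6, 8, 9, 12, 18, 24, 36, 72.
Evaluate successive powers at the divisors of 72:
87^1 ≡ 87 (mod 146)
87^2 ≡ 123 (mod 146)
87^3 ≡ 43 (mod 146)
87^4 ≡ 91 (mod 146)
87^6 ≡ 97 (mod 146)
87^8 ≡ 105 (mod 146)
87^9 ≡ 83 (mod 146)
87^12 ≡ 65 (mod 146)
87^18 ≡ 27 (mod 146)
87^24 ≡ 137 (mod 146)
87^36 ≡ 145 (mod 146)
87^72 ≡ 1 (mod 146) ✓
Hence ord(87) = 72.

72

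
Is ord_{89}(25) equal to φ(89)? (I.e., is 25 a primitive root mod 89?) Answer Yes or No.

No

φ(89) = 89 − 1 = 88 = 2^3 · 11.
An element g generates (Z/89Z)^× iff g^(88/q) ≢ 1 (mod 89) for each prime q ∈ {2, 11}.
25^44 ≡ 1 (mod 89)  [q = 2: ≡ 1 ✗]
25^8 ≡ 16 (mod 89)  [q = 11: ≢ 1 ✓]
The check at q = 2 fails, so 25 generates a proper subgroup.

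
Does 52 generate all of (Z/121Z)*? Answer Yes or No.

Yes

φ(121) = φ(11^2) = 11·(11−1) = 110 = 2 · 5 · 11.
An element g generates (Z/121Z)^× iff g^(110/q) ≢ 1 (mod 121) for each prime q ∈ {2, 5, 11}.
52^55 ≡ 120 (mod 121)  [q = 2: ≢ 1 ✓]
52^22 ≡ 9 (mod 121)  [q = 5: ≢ 1 ✓]
52^10 ≡ 100 (mod 121)  [q = 11: ≢ 1 ✓]
All checks pass, so 52 has order 110 and is a primitive root modulo 121.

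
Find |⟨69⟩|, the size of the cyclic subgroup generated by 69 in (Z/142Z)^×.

70

Since 69 ∈ (Z/142Z)^×, its order divides φ(142) = φ(2)·φ(71) = 1·70 = 70 = 2 · 5 · 7.
Divisors of 70: 1, 2, 5, 7, 10, 14, 35, 70.
Test each divisor d:
69^1 ≡ 69 (mod 142)
69^2 ≡ 75 (mod 142)
69^5 ≡ 39 (mod 142)
69^7 ≡ 85 (mod 142)
69^10 ≡ 101 (mod 142)
69^14 ≡ 125 (mod 142)
69^35 ≡ 141 (mod 142)
69^70 ≡ 1 (mod 142) ✓
Therefore the multiplicative order of 69 modulo 142 is 70.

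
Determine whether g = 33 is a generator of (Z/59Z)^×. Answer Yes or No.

Yes

φ(59) = 59 − 1 = 58 = 2 · 29.
33 is a primitive root mod 59 iff 33^(φ(59)/q) ≢ 1 for every prime q | φ(59), i.e. q ∈ {2, 29}.
33^29 ≡ 58 (mod 59)  [q = 2: ≢ 1 ✓]
33^2 ≡ 27 (mod 59)  [q = 29: ≢ 1 ✓]
None equal 1, so ord_59(33) = 58: 33 is a primitive root.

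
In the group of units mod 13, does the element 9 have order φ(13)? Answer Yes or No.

No

φ(13) = 13 − 1 = 12 = 2^2 · 3.
9 is a primitive root mod 13 iff 9^(φ(13)/q) ≢ 1 for every prime q | φ(13), i.e. q ∈ {2, 3}.
9^6 ≡ 1 (mod 13)  [q = 2: ≡ 1 ✗]
9^4 ≡ 9 (mod 13)  [q = 3: ≢ 1 ✓]
9^6 ≡ 1 shows ord(9) | 6, strictly less than φ(13); not a primitive root.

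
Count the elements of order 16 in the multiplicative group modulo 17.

φ(17) = 17 − 1 = 16 = 2^4.
(Z/17Z)^× is cyclic (|G| = 16); a cyclic group of order m has exactly φ(d) elements of each order d | m, and none otherwise.
16 = 2^4 divides 16, and φ(16) = 8.

8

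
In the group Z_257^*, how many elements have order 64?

φ(257) = 257 − 1 = 256 = 2^8.
In a cyclic group of order 256, there are φ(d) elements of order d for each divisor d of 256, and zero for non-divisors.
64 = 2^6 divides 256, and φ(64) = 32.

32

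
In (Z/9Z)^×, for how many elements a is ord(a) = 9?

0

φ(9) = φ(3^2) = 3·(3−1) = 6 = 2 · 3.
(Z/9Z)^× is cyclic (|G| = 6); a cyclic group of order m has exactly φ(d) elements of each order d | m, and none otherwise.
Since 9 ∤ 6, the count is 0.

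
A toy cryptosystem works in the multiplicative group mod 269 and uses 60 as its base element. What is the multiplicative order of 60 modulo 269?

268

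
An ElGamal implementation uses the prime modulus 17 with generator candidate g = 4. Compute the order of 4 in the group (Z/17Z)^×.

ord(4) | φ(17) = 17 − 1 = 16 = 2^4.
Divisors of 16: 1, 2, 4, 8, 16.
Compute 4^d (mod 17) for the divisors d until we hit 1:
4^1 ≡ 4 (mod 17)
4^2 ≡ 16 (mod 17)
4^4 ≡ 1 (mod 17) ✓
Therefore the multiplicative order of 4 modulo 17 is 4.

4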